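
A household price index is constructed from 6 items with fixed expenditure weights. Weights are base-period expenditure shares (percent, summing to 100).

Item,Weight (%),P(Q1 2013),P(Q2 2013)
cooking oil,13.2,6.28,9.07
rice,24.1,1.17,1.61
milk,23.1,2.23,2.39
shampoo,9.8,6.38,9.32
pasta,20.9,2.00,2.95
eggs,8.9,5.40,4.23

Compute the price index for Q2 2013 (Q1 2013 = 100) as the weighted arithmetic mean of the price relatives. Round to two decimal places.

129.10

cooking oil: 13.2 × (9.07/6.28) = 13.2 × 1.444268 = 19.0643
rice: 24.1 × (1.61/1.17) = 24.1 × 1.376068 = 33.1632
milk: 23.1 × (2.39/2.23) = 23.1 × 1.071749 = 24.7574
shampoo: 9.8 × (9.32/6.38) = 9.8 × 1.460815 = 14.3160
pasta: 20.9 × (2.95/2.00) = 20.9 × 1.475000 = 30.8275
eggs: 8.9 × (4.23/5.40) = 8.9 × 0.783333 = 6.9717
Index = Σ wᵢ·(p₁ᵢ/p₀ᵢ) = 19.0643 + 33.1632 + 24.7574 + 14.3160 + 30.8275 + 6.9717 = 129.1001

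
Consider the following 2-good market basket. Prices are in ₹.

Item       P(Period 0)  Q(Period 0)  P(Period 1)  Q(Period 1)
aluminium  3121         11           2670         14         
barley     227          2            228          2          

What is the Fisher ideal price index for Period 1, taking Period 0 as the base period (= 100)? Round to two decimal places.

85.72

Laspeyres component (base-period weights):
ΣP(Period 1)Q(Period 0) = 2670×11 + 228×2 = 29370 + 456 = 29826
ΣP(Period 0)Q(Period 0) = 3121×11 + 227×2 = 34331 + 454 = 34785
L = 29826 / 34785 × 100 = 85.7439
Paasche component (current-period weights):
ΣP(Period 1)Q(Period 1) = 2670×14 + 228×2 = 37380 + 456 = 37836
ΣP(Period 0)Q(Period 1) = 3121×14 + 227×2 = 43694 + 454 = 44148
P = 37836 / 44148 × 100 = 85.7026
Fisher = √(L × P) = √(85.7439 × 85.7026) = 85.7232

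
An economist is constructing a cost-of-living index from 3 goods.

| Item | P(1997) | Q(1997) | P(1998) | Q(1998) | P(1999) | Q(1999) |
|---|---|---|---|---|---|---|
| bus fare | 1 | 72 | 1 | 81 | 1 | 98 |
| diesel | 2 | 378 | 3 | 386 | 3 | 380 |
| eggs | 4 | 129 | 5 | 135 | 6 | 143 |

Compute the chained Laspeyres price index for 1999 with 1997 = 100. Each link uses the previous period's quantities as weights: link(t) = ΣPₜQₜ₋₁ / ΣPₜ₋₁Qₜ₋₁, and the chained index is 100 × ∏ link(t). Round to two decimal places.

147.44

Link 1997→1998:
ΣP(1998)Q(1997) = 1×72 + 3×378 + 5×129 = 72 + 1134 + 645 = 1851
ΣP(1997)Q(1997) = 1×72 + 2×378 + 4×129 = 72 + 756 + 516 = 1344
link = 1851/1344 = 1.377232
Link 1998→1999:
ΣP(1999)Q(1998) = 1×81 + 3×386 + 6×135 = 81 + 1158 + 810 = 2049
ΣP(1998)Q(1998) = 1×81 + 3×386 + 5×135 = 81 + 1158 + 675 = 1914
link = 2049/1914 = 1.070533
Chained index = 100 × 1.377232 × 1.070533 = 147.4372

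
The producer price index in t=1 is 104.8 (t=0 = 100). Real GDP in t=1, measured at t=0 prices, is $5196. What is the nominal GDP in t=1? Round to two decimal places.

Nominal = Real × (Index/100) = 5196 × (104.8/100)
        = 5196 × 1.048 = 5445.4080

5445.41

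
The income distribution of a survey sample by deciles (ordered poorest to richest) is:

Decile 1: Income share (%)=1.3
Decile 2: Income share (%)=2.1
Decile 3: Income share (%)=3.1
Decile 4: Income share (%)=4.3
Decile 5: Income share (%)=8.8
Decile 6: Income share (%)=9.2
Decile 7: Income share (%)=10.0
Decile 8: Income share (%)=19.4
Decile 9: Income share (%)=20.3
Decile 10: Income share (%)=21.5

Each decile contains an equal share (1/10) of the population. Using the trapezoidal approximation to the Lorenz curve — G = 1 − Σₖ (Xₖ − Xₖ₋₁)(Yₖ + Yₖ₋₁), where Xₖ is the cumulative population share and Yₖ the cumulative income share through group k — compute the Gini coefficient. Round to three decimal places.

Cumulative income shares Yₖ: 0.0130, 0.0340, 0.0650, 0.1080, 0.1960, 0.2880, 0.3880, 0.5820, 0.7850, 1.0000
Σ (Xₖ−Xₖ₋₁)(Yₖ+Yₖ₋₁) = (1/10)(0.0130+0.0000) + (1/10)(0.0340+0.0130) + (1/10)(0.0650+0.0340) + (1/10)(0.1080+0.0650) + (1/10)(0.1960+0.1080) + (1/10)(0.2880+0.1960) + (1/10)(0.3880+0.2880) + (1/10)(0.5820+0.3880) + (1/10)(0.7850+0.5820) + (1/10)(1.0000+0.7850)
  = 0.0013 + 0.0047 + 0.0099 + 0.0173 + 0.0304 + 0.0484 + 0.0676 + 0.0970 + 0.1367 + 0.1785 = 0.5918
G = 1 − 0.5918 = 0.4082

0.408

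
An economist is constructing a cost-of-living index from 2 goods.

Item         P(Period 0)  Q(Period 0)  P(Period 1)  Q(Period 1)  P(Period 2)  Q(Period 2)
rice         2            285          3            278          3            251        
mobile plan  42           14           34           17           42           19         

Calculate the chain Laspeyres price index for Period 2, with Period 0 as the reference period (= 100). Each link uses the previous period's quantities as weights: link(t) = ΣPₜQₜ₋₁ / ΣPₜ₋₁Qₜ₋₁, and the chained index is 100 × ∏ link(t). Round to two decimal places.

Link Period 0→Period 1:
ΣP(Period 1)Q(Period 0) = 3×285 + 34×14 = 855 + 476 = 1331
ΣP(Period 0)Q(Period 0) = 2×285 + 42×14 = 570 + 588 = 1158
link = 1331/1158 = 1.149396
Link Period 1→Period 2:
ΣP(Period 2)Q(Period 1) = 3×278 + 42×17 = 834 + 714 = 1548
ΣP(Period 1)Q(Period 1) = 3×278 + 34×17 = 834 + 578 = 1412
link = 1548/1412 = 1.096317
Chained index = 100 × 1.149396 × 1.096317 = 126.0102

126.01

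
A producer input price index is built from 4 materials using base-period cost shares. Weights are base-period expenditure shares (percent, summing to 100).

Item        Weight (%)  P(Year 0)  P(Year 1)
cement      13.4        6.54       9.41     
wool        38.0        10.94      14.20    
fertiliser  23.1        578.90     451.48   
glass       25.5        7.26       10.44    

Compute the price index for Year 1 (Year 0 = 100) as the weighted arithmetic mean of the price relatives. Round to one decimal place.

123.3

cement: 13.4 × (9.41/6.54) = 13.4 × 1.438838 = 19.2804
wool: 38.0 × (14.20/10.94) = 38.0 × 1.297989 = 49.3236
fertiliser: 23.1 × (451.48/578.90) = 23.1 × 0.779893 = 18.0155
glass: 25.5 × (10.44/7.26) = 25.5 × 1.438017 = 36.6694
Index = Σ wᵢ·(p₁ᵢ/p₀ᵢ) = 19.2804 + 49.3236 + 18.0155 + 36.6694 = 123.2890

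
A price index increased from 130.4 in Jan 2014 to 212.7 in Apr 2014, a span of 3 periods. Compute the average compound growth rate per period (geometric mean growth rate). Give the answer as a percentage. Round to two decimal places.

Growth factor = (212.7/130.4)^(1/3) = (1.631135)^(1/3) = 1.177145
Growth rate = 1.177145 − 1 = 0.177145 = 17.7145%

17.71%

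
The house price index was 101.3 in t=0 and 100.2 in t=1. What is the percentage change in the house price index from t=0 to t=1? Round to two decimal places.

-1.09%

Change = (100.2 − 101.3) / 101.3 × 100
       = -1.1 / 101.3 × 100 = -1.0859%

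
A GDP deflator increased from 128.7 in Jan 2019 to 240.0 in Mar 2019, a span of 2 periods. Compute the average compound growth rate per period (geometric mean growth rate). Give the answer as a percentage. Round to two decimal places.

36.56%

Growth factor = (240.0/128.7)^(1/2) = (1.864802)^(1/2) = 1.365577
Growth rate = 1.365577 − 1 = 0.365577 = 36.5577%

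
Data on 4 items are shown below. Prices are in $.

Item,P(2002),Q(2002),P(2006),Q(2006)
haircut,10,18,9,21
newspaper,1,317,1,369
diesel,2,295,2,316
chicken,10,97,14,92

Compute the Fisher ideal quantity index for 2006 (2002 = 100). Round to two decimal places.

102.85

Laspeyres component (base-period weights):
ΣP(2002)Q(2006) = 10×21 + 1×369 + 2×316 + 10×92 = 210 + 369 + 632 + 920 = 2131
ΣP(2002)Q(2002) = 10×18 + 1×317 + 2×295 + 10×97 = 180 + 317 + 590 + 970 = 2057
L = 2131 / 2057 × 100 = 103.5975
Paasche component (current-period weights):
ΣP(2006)Q(2006) = 9×21 + 1×369 + 2×316 + 14×92 = 189 + 369 + 632 + 1288 = 2478
ΣP(2006)Q(2002) = 9×18 + 1×317 + 2×295 + 14×97 = 162 + 317 + 590 + 1358 = 2427
P = 2478 / 2427 × 100 = 102.1014
Fisher = √(L × P) = √(103.5975 × 102.1014) = 102.8467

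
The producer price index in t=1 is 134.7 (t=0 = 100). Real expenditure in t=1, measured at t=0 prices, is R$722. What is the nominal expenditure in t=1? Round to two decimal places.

Nominal = Real × (Index/100) = 722 × (134.7/100)
        = 722 × 1.347 = 972.5340

972.53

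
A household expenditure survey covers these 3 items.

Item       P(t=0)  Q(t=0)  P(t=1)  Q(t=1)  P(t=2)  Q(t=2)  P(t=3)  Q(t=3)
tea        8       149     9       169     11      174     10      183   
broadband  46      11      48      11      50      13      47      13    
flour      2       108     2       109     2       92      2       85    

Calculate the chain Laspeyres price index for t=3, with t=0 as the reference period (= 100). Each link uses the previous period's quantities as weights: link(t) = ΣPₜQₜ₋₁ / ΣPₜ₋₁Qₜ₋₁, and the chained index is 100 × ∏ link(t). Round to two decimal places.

Link t=0→t=1:
ΣP(t=1)Q(t=0) = 9×149 + 48×11 + 2×108 = 1341 + 528 + 216 = 2085
ΣP(t=0)Q(t=0) = 8×149 + 46×11 + 2×108 = 1192 + 506 + 216 = 1914
link = 2085/1914 = 1.089342
Link t=1→t=2:
ΣP(t=2)Q(t=1) = 11×169 + 50×11 + 2×109 = 1859 + 550 + 218 = 2627
ΣP(t=1)Q(t=1) = 9×169 + 48×11 + 2×109 = 1521 + 528 + 218 = 2267
link = 2627/2267 = 1.158800
Link t=2→t=3:
ΣP(t=3)Q(t=2) = 10×174 + 47×13 + 2×92 = 1740 + 611 + 184 = 2535
ΣP(t=2)Q(t=2) = 11×174 + 50×13 + 2×92 = 1914 + 650 + 184 = 2748
link = 2535/2748 = 0.922489
Chained index = 100 × 1.089342 × 1.158800 × 0.922489 = 116.4485

116.45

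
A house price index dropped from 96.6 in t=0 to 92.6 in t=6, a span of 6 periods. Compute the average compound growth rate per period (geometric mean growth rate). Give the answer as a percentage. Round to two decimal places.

-0.70%

Growth factor = (92.6/96.6)^(1/6) = (0.958592)^(1/6) = 0.992977
Growth rate = 0.992977 − 1 = -0.007023 = -0.7023%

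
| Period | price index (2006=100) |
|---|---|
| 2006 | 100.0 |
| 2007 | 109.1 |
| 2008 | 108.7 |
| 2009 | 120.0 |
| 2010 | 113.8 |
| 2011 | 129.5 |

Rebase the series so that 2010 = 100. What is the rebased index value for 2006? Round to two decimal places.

Rebased(2006) = 100.0 / 113.8 × 100 = 87.8735

87.87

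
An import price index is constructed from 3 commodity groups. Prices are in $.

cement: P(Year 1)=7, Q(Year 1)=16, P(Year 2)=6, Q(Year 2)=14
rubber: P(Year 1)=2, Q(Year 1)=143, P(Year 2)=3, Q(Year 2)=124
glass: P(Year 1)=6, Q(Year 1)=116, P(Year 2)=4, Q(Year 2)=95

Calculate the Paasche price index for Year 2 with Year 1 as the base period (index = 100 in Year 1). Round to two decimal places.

Paasche price index uses current-period quantities as weights.
ΣP(Year 2)·Q(Year 2) = 6×14 + 3×124 + 4×95 = 84 + 372 + 380 = 836
ΣP(Year 1)·Q(Year 2) = 7×14 + 2×124 + 6×95 = 98 + 248 + 570 = 916
Index = 836 / 916 × 100 = 91.2664

91.27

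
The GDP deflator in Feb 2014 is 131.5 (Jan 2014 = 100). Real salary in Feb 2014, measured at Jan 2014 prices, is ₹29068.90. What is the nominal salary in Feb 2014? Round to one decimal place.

Nominal = Real × (Index/100) = 29068.90 × (131.5/100)
        = 29068.90 × 1.315 = 38225.6035

38225.6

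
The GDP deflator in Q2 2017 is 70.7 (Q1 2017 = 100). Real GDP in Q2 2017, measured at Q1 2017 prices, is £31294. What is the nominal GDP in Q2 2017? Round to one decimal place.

22124.9

Nominal = Real × (Index/100) = 31294 × (70.7/100)
        = 31294 × 0.707 = 22124.8580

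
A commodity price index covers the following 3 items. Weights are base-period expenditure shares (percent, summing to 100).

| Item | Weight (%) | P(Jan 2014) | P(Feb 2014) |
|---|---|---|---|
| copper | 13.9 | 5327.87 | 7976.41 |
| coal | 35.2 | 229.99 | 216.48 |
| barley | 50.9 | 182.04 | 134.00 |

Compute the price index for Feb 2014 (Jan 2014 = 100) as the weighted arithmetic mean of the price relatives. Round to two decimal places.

91.41

copper: 13.9 × (7976.41/5327.87) = 13.9 × 1.497110 = 20.8098
coal: 35.2 × (216.48/229.99) = 35.2 × 0.941258 = 33.1323
barley: 50.9 × (134.00/182.04) = 50.9 × 0.736102 = 37.4676
Index = Σ wᵢ·(p₁ᵢ/p₀ᵢ) = 20.8098 + 33.1323 + 37.4676 = 91.4097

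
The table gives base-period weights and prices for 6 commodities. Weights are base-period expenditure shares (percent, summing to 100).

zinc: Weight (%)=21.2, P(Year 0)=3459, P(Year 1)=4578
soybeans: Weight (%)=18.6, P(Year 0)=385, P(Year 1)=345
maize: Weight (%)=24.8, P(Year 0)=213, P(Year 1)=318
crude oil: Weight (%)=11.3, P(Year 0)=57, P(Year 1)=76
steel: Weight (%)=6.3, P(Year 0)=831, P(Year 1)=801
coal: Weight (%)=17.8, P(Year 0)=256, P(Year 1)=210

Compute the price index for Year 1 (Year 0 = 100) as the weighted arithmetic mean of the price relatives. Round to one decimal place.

117.5

zinc: 21.2 × (4578/3459) = 21.2 × 1.323504 = 28.0583
soybeans: 18.6 × (345/385) = 18.6 × 0.896104 = 16.6675
maize: 24.8 × (318/213) = 24.8 × 1.492958 = 37.0254
crude oil: 11.3 × (76/57) = 11.3 × 1.333333 = 15.0667
steel: 6.3 × (801/831) = 6.3 × 0.963899 = 6.0726
coal: 17.8 × (210/256) = 17.8 × 0.820312 = 14.6016
Index = Σ wᵢ·(p₁ᵢ/p₀ᵢ) = 28.0583 + 16.6675 + 37.0254 + 15.0667 + 6.0726 + 14.6016 = 117.4920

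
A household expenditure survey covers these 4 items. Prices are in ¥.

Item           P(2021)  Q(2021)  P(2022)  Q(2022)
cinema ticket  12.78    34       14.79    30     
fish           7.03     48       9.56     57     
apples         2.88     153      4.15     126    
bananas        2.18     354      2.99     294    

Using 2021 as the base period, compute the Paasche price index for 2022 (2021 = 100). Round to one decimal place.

Paasche price index uses current-period quantities as weights.
ΣP(2022)·Q(2022) = 14.79×30 + 9.56×57 + 4.15×126 + 2.99×294 = 443.7 + 544.92 + 522.9 + 879.06 = 2390.58
ΣP(2021)·Q(2022) = 12.78×30 + 7.03×57 + 2.88×126 + 2.18×294 = 383.4 + 400.71 + 362.88 + 640.92 = 1787.91
Index = 2390.58 / 1787.91 × 100 = 133.7081

133.7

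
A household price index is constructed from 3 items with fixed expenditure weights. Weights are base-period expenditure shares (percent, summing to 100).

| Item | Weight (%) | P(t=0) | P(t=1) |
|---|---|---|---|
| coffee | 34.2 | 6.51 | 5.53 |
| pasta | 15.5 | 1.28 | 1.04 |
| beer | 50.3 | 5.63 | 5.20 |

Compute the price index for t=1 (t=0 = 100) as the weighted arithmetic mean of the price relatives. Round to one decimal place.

88.1

coffee: 34.2 × (5.53/6.51) = 34.2 × 0.849462 = 29.0516
pasta: 15.5 × (1.04/1.28) = 15.5 × 0.812500 = 12.5938
beer: 50.3 × (5.20/5.63) = 50.3 × 0.923623 = 46.4583
Index = Σ wᵢ·(p₁ᵢ/p₀ᵢ) = 29.0516 + 12.5938 + 46.4583 = 88.1036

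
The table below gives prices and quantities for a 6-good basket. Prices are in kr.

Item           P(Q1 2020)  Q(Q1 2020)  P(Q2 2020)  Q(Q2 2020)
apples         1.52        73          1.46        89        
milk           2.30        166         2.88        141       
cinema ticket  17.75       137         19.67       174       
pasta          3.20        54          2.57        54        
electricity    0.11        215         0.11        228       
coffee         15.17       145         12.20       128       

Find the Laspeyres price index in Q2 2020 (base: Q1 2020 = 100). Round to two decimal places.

Laspeyres price index uses base-period quantities as weights.
ΣP(Q2 2020)·Q(Q1 2020) = 1.46×73 + 2.88×166 + 19.67×137 + 2.57×54 + 0.11×215 + 12.20×145 = 106.58 + 478.08 + 2694.79 + 138.78 + 23.65 + 1769 = 5210.88
ΣP(Q1 2020)·Q(Q1 2020) = 1.52×73 + 2.30×166 + 17.75×137 + 3.20×54 + 0.11×215 + 15.17×145 = 110.96 + 381.8 + 2431.75 + 172.8 + 23.65 + 2199.65 = 5320.61
Index = 5210.88 / 5320.61 × 100 = 97.9376

97.94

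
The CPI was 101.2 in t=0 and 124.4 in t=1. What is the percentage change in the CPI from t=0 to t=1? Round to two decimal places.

22.92%

Change = (124.4 − 101.2) / 101.2 × 100
       = 23.2 / 101.2 × 100 = 22.9249%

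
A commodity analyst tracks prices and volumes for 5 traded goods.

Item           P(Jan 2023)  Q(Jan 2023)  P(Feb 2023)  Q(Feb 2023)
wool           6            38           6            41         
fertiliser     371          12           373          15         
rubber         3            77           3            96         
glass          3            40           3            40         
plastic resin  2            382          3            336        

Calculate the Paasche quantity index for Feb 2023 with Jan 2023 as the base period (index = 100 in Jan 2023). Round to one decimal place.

Paasche quantity index uses current-period prices as weights.
ΣP(Feb 2023)·Q(Feb 2023) = 6×41 + 373×15 + 3×96 + 3×40 + 3×336 = 246 + 5595 + 288 + 120 + 1008 = 7257
ΣP(Feb 2023)·Q(Jan 2023) = 6×38 + 373×12 + 3×77 + 3×40 + 3×382 = 228 + 4476 + 231 + 120 + 1146 = 6201
Index = 7257 / 6201 × 100 = 117.0295

117.0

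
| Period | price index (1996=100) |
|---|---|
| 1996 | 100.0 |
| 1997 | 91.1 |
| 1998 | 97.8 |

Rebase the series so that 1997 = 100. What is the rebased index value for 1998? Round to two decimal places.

Rebased(1998) = 97.8 / 91.1 × 100 = 107.3546

107.35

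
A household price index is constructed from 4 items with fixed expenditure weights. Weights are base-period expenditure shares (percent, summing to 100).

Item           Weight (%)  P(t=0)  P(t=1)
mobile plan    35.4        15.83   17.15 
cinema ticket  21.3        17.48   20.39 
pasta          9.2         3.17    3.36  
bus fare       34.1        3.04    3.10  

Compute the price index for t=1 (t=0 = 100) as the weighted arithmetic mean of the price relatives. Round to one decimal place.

mobile plan: 35.4 × (17.15/15.83) = 35.4 × 1.083386 = 38.3519
cinema ticket: 21.3 × (20.39/17.48) = 21.3 × 1.166476 = 24.8459
pasta: 9.2 × (3.36/3.17) = 9.2 × 1.059937 = 9.7514
bus fare: 34.1 × (3.10/3.04) = 34.1 × 1.019737 = 34.7730
Index = Σ wᵢ·(p₁ᵢ/p₀ᵢ) = 38.3519 + 24.8459 + 9.7514 + 34.7730 = 107.7222

107.7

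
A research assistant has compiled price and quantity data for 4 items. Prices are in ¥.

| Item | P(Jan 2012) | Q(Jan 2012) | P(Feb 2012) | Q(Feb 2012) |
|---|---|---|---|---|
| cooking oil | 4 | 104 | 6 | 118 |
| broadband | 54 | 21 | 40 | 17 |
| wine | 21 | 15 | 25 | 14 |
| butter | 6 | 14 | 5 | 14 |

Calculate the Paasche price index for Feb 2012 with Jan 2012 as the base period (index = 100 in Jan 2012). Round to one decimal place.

Paasche price index uses current-period quantities as weights.
ΣP(Feb 2012)·Q(Feb 2012) = 6×118 + 40×17 + 25×14 + 5×14 = 708 + 680 + 350 + 70 = 1808
ΣP(Jan 2012)·Q(Feb 2012) = 4×118 + 54×17 + 21×14 + 6×14 = 472 + 918 + 294 + 84 = 1768
Index = 1808 / 1768 × 100 = 102.2624

102.3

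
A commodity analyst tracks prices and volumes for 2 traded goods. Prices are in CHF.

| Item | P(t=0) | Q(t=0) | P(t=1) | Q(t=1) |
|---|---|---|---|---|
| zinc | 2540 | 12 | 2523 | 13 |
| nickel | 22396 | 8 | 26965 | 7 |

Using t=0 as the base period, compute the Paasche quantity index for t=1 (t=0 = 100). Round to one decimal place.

Paasche quantity index uses current-period prices as weights.
ΣP(t=1)·Q(t=1) = 2523×13 + 26965×7 = 32799 + 188755 = 221554
ΣP(t=1)·Q(t=0) = 2523×12 + 26965×8 = 30276 + 215720 = 245996
Index = 221554 / 245996 × 100 = 90.0641

90.1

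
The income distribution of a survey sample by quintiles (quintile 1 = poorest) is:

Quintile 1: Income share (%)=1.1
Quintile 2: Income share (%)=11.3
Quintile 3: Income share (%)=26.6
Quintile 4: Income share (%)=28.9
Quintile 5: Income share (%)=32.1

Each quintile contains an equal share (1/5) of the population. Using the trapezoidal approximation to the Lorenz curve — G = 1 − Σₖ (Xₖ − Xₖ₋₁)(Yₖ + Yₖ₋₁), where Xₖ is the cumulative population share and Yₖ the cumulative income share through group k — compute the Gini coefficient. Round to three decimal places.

0.318

Cumulative income shares Yₖ: 0.0110, 0.1240, 0.3900, 0.6790, 1.0000
Σ (Xₖ−Xₖ₋₁)(Yₖ+Yₖ₋₁) = (1/5)(0.0110+0.0000) + (1/5)(0.1240+0.0110) + (1/5)(0.3900+0.1240) + (1/5)(0.6790+0.3900) + (1/5)(1.0000+0.6790)
  = 0.0022 + 0.0270 + 0.1028 + 0.2138 + 0.3358 = 0.6816
G = 1 − 0.6816 = 0.3184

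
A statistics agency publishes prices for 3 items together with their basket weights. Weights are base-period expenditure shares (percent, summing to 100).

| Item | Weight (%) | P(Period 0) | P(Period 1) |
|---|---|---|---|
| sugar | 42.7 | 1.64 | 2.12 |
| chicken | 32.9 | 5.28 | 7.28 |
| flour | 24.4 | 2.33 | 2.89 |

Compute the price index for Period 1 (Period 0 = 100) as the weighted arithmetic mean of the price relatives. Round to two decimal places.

130.82

sugar: 42.7 × (2.12/1.64) = 42.7 × 1.292683 = 55.1976
chicken: 32.9 × (7.28/5.28) = 32.9 × 1.378788 = 45.3621
flour: 24.4 × (2.89/2.33) = 24.4 × 1.240343 = 30.2644
Index = Σ wᵢ·(p₁ᵢ/p₀ᵢ) = 55.1976 + 45.3621 + 30.2644 = 130.8241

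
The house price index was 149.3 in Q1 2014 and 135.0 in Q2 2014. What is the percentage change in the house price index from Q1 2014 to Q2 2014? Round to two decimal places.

-9.58%

Change = (135.0 − 149.3) / 149.3 × 100
       = -14.3 / 149.3 × 100 = -9.5780%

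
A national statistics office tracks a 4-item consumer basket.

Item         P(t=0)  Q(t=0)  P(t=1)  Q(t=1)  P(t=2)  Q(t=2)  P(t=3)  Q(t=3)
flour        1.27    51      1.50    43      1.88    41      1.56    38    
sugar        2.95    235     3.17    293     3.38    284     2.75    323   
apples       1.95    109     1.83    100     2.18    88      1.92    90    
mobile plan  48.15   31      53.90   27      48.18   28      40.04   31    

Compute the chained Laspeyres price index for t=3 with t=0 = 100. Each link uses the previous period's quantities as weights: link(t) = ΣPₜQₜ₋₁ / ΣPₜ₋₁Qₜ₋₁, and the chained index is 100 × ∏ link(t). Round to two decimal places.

Link t=0→t=1:
ΣP(t=1)Q(t=0) = 1.50×51 + 3.17×235 + 1.83×109 + 53.90×31 = 76.5 + 744.95 + 199.47 + 1670.9 = 2691.82
ΣP(t=0)Q(t=0) = 1.27×51 + 2.95×235 + 1.95×109 + 48.15×31 = 64.77 + 693.25 + 212.55 + 1492.65 = 2463.22
link = 2691.82/2463.22 = 1.092805
Link t=1→t=2:
ΣP(t=2)Q(t=1) = 1.88×43 + 3.38×293 + 2.18×100 + 48.18×27 = 80.84 + 990.34 + 218 + 1300.86 = 2590.04
ΣP(t=1)Q(t=1) = 1.50×43 + 3.17×293 + 1.83×100 + 53.90×27 = 64.5 + 928.81 + 183 + 1455.3 = 2631.61
link = 2590.04/2631.61 = 0.984204
Link t=2→t=3:
ΣP(t=3)Q(t=2) = 1.56×41 + 2.75×284 + 1.92×88 + 40.04×28 = 63.96 + 781 + 168.96 + 1121.12 = 2135.04
ΣP(t=2)Q(t=2) = 1.88×41 + 3.38×284 + 2.18×88 + 48.18×28 = 77.08 + 959.92 + 191.84 + 1349.04 = 2577.88
link = 2135.04/2577.88 = 0.828215
Chained index = 100 × 1.092805 × 0.984204 × 0.828215 = 89.0781

89.08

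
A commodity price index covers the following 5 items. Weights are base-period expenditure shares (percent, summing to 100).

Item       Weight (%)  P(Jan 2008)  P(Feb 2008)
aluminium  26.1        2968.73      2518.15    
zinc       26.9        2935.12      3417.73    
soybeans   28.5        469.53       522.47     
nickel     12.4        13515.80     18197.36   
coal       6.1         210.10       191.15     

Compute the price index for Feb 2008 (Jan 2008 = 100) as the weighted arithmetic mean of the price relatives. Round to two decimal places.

107.42

aluminium: 26.1 × (2518.15/2968.73) = 26.1 × 0.848225 = 22.1387
zinc: 26.9 × (3417.73/2935.12) = 26.9 × 1.164426 = 31.3231
soybeans: 28.5 × (522.47/469.53) = 28.5 × 1.112751 = 31.7134
nickel: 12.4 × (18197.36/13515.80) = 12.4 × 1.346377 = 16.6951
coal: 6.1 × (191.15/210.10) = 6.1 × 0.909805 = 5.5498
Index = Σ wᵢ·(p₁ᵢ/p₀ᵢ) = 22.1387 + 31.3231 + 31.7134 + 16.6951 + 5.5498 = 107.4200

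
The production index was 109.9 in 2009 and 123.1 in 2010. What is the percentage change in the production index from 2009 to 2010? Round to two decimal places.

12.01%

Change = (123.1 − 109.9) / 109.9 × 100
       = 13.2 / 109.9 × 100 = 12.0109%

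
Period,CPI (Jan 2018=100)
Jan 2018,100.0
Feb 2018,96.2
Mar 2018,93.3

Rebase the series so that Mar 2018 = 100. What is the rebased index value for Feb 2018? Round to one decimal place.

Rebased(Feb 2018) = 96.2 / 93.3 × 100 = 103.1083

103.1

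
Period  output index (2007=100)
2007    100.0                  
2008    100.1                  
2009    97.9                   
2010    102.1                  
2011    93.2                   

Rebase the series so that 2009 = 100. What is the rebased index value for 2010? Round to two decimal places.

Rebased(2010) = 102.1 / 97.9 × 100 = 104.2901

104.29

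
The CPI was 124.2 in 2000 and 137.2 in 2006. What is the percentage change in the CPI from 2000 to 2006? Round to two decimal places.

Change = (137.2 − 124.2) / 124.2 × 100
       = 13.0 / 124.2 × 100 = 10.4670%

10.47%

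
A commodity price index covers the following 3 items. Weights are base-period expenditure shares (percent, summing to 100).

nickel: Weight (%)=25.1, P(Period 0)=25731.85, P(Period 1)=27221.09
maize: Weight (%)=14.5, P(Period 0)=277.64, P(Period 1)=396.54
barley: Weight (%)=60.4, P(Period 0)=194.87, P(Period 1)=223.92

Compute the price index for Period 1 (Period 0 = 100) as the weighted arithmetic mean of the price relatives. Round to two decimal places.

116.67

nickel: 25.1 × (27221.09/25731.85) = 25.1 × 1.057875 = 26.5527
maize: 14.5 × (396.54/277.64) = 14.5 × 1.428252 = 20.7097
barley: 60.4 × (223.92/194.87) = 60.4 × 1.149074 = 69.4041
Index = Σ wᵢ·(p₁ᵢ/p₀ᵢ) = 26.5527 + 20.7097 + 69.4041 = 116.6664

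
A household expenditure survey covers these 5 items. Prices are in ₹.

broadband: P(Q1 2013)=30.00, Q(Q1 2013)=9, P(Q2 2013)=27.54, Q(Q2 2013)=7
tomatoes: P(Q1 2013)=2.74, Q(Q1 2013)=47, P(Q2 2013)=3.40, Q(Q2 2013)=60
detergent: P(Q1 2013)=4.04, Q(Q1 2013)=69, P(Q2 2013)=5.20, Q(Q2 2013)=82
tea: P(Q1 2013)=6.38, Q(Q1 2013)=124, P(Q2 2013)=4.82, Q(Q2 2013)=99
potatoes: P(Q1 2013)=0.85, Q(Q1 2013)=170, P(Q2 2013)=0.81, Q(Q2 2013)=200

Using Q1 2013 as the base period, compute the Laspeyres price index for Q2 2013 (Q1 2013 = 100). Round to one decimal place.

93.1

Laspeyres price index uses base-period quantities as weights.
ΣP(Q2 2013)·Q(Q1 2013) = 27.54×9 + 3.40×47 + 5.20×69 + 4.82×124 + 0.81×170 = 247.86 + 159.8 + 358.8 + 597.68 + 137.7 = 1501.84
ΣP(Q1 2013)·Q(Q1 2013) = 30.00×9 + 2.74×47 + 4.04×69 + 6.38×124 + 0.85×170 = 270 + 128.78 + 278.76 + 791.12 + 144.5 = 1613.16
Index = 1501.84 / 1613.16 × 100 = 93.0993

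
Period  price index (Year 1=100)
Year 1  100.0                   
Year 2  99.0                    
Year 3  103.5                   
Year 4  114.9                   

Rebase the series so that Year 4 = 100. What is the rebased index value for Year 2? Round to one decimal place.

Rebased(Year 2) = 99.0 / 114.9 × 100 = 86.1619

86.2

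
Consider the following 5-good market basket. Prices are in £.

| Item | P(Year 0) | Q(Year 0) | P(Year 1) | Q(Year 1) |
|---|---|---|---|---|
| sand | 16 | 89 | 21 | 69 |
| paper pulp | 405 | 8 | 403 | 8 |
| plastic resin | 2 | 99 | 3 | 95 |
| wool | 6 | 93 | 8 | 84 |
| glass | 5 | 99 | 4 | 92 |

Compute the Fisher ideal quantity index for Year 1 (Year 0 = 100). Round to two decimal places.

92.40

Laspeyres component (base-period weights):
ΣP(Year 0)Q(Year 1) = 16×69 + 405×8 + 2×95 + 6×84 + 5×92 = 1104 + 3240 + 190 + 504 + 460 = 5498
ΣP(Year 0)Q(Year 0) = 16×89 + 405×8 + 2×99 + 6×93 + 5×99 = 1424 + 3240 + 198 + 558 + 495 = 5915
L = 5498 / 5915 × 100 = 92.9501
Paasche component (current-period weights):
ΣP(Year 1)Q(Year 1) = 21×69 + 403×8 + 3×95 + 8×84 + 4×92 = 1449 + 3224 + 285 + 672 + 368 = 5998
ΣP(Year 1)Q(Year 0) = 21×89 + 403×8 + 3×99 + 8×93 + 4×99 = 1869 + 3224 + 297 + 744 + 396 = 6530
P = 5998 / 6530 × 100 = 91.8530
Fisher = √(L × P) = √(92.9501 × 91.8530) = 92.3999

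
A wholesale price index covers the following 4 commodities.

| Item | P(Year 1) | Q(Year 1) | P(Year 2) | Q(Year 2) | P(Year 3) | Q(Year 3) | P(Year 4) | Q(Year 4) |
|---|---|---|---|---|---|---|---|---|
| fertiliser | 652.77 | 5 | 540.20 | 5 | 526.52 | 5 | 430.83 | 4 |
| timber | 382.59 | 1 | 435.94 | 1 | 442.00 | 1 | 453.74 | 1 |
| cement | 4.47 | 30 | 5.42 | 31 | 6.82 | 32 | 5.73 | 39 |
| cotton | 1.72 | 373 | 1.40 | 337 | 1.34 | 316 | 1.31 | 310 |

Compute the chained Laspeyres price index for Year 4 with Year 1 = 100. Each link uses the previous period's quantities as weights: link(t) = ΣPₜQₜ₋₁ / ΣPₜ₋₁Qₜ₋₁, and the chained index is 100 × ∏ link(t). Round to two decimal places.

Link Year 1→Year 2:
ΣP(Year 2)Q(Year 1) = 540.20×5 + 435.94×1 + 5.42×30 + 1.40×373 = 2701 + 435.94 + 162.6 + 522.2 = 3821.74
ΣP(Year 1)Q(Year 1) = 652.77×5 + 382.59×1 + 4.47×30 + 1.72×373 = 3263.85 + 382.59 + 134.1 + 641.56 = 4422.1
link = 3821.74/4422.1 = 0.864236
Link Year 2→Year 3:
ΣP(Year 3)Q(Year 2) = 526.52×5 + 442.00×1 + 6.82×31 + 1.34×337 = 2632.6 + 442 + 211.42 + 451.58 = 3737.6
ΣP(Year 2)Q(Year 2) = 540.20×5 + 435.94×1 + 5.42×31 + 1.40×337 = 2701 + 435.94 + 168.02 + 471.8 = 3776.76
link = 3737.6/3776.76 = 0.989631
Link Year 3→Year 4:
ΣP(Year 4)Q(Year 3) = 430.83×5 + 453.74×1 + 5.73×32 + 1.31×316 = 2154.15 + 453.74 + 183.36 + 413.96 = 3205.21
ΣP(Year 3)Q(Year 3) = 526.52×5 + 442.00×1 + 6.82×32 + 1.34×316 = 2632.6 + 442 + 218.24 + 423.44 = 3716.28
link = 3205.21/3716.28 = 0.862478
Chained index = 100 × 0.864236 × 0.989631 × 0.862478 = 73.7656

73.77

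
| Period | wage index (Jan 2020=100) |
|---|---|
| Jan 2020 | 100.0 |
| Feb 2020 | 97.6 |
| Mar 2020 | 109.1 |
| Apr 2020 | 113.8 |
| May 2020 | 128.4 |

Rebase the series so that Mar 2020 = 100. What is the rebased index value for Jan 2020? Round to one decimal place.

91.7

Rebased(Jan 2020) = 100.0 / 109.1 × 100 = 91.6590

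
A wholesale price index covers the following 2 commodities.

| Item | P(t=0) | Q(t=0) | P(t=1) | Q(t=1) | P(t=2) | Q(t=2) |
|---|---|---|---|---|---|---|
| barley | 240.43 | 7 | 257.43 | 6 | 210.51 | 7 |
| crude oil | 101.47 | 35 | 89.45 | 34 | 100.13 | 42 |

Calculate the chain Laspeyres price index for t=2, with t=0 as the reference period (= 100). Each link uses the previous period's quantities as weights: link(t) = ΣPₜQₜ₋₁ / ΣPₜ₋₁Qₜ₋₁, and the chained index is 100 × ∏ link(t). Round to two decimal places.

95.91

Link t=0→t=1:
ΣP(t=1)Q(t=0) = 257.43×7 + 89.45×35 = 1802.01 + 3130.75 = 4932.76
ΣP(t=0)Q(t=0) = 240.43×7 + 101.47×35 = 1683.01 + 3551.45 = 5234.46
link = 4932.76/5234.46 = 0.942363
Link t=1→t=2:
ΣP(t=2)Q(t=1) = 210.51×6 + 100.13×34 = 1263.06 + 3404.42 = 4667.48
ΣP(t=1)Q(t=1) = 257.43×6 + 89.45×34 = 1544.58 + 3041.3 = 4585.88
link = 4667.48/4585.88 = 1.017794
Chained index = 100 × 0.942363 × 1.017794 = 95.9131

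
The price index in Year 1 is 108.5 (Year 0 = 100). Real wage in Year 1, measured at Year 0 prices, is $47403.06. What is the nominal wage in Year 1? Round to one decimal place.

51432.3

Nominal = Real × (Index/100) = 47403.06 × (108.5/100)
        = 47403.06 × 1.085 = 51432.3201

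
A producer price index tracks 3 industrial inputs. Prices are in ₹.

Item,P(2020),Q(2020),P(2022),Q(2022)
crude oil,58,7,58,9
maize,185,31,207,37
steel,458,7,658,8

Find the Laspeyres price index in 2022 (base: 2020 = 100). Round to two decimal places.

Laspeyres price index uses base-period quantities as weights.
ΣP(2022)·Q(2020) = 58×7 + 207×31 + 658×7 = 406 + 6417 + 4606 = 11429
ΣP(2020)·Q(2020) = 58×7 + 185×31 + 458×7 = 406 + 5735 + 3206 = 9347
Index = 11429 / 9347 × 100 = 122.2745

122.27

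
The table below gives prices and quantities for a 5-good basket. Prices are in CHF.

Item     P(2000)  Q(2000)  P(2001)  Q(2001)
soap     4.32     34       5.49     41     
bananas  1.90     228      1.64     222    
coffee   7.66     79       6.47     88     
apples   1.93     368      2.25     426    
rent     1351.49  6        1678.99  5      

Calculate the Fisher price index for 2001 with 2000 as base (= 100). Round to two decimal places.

Laspeyres component (base-period weights):
ΣP(2001)Q(2000) = 5.49×34 + 1.64×228 + 6.47×79 + 2.25×368 + 1678.99×6 = 186.66 + 373.92 + 511.13 + 828 + 10073.94 = 11973.65
ΣP(2000)Q(2000) = 4.32×34 + 1.90×228 + 7.66×79 + 1.93×368 + 1351.49×6 = 146.88 + 433.2 + 605.14 + 710.24 + 8108.94 = 10004.4
L = 11973.65 / 10004.4 × 100 = 119.6838
Paasche component (current-period weights):
ΣP(2001)Q(2001) = 5.49×41 + 1.64×222 + 6.47×88 + 2.25×426 + 1678.99×5 = 225.09 + 364.08 + 569.36 + 958.5 + 8394.95 = 10511.98
ΣP(2000)Q(2001) = 4.32×41 + 1.90×222 + 7.66×88 + 1.93×426 + 1351.49×5 = 177.12 + 421.8 + 674.08 + 822.18 + 6757.45 = 8852.63
P = 10511.98 / 8852.63 × 100 = 118.7441
Fisher = √(L × P) = √(119.6838 × 118.7441) = 119.2131

119.21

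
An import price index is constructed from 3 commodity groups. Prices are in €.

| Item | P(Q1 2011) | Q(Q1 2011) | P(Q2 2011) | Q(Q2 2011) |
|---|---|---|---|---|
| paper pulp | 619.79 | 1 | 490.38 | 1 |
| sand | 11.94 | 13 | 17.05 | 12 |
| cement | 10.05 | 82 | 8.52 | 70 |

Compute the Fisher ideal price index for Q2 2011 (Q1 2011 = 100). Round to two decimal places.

88.14

Laspeyres component (base-period weights):
ΣP(Q2 2011)Q(Q1 2011) = 490.38×1 + 17.05×13 + 8.52×82 = 490.38 + 221.65 + 698.64 = 1410.67
ΣP(Q1 2011)Q(Q1 2011) = 619.79×1 + 11.94×13 + 10.05×82 = 619.79 + 155.22 + 824.1 = 1599.11
L = 1410.67 / 1599.11 × 100 = 88.2159
Paasche component (current-period weights):
ΣP(Q2 2011)Q(Q2 2011) = 490.38×1 + 17.05×12 + 8.52×70 = 490.38 + 204.6 + 596.4 = 1291.38
ΣP(Q1 2011)Q(Q2 2011) = 619.79×1 + 11.94×12 + 10.05×70 = 619.79 + 143.28 + 703.5 = 1466.57
P = 1291.38 / 1466.57 × 100 = 88.0544
Fisher = √(L × P) = √(88.2159 × 88.0544) = 88.1352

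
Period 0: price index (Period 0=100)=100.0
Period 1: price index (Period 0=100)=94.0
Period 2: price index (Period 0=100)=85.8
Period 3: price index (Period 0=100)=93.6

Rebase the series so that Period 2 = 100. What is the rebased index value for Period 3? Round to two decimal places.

Rebased(Period 3) = 93.6 / 85.8 × 100 = 109.0909

109.09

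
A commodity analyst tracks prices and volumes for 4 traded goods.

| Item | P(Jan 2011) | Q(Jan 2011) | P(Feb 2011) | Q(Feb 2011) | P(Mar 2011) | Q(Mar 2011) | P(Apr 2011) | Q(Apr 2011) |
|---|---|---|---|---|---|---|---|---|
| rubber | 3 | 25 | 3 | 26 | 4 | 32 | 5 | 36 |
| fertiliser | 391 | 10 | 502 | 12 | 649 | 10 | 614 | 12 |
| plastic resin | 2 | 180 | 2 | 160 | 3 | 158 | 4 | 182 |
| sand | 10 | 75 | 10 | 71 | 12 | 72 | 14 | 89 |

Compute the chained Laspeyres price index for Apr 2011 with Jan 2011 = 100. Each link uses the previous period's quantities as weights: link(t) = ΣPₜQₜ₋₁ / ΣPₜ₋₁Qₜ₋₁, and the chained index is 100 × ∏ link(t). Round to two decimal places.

Link Jan 2011→Feb 2011:
ΣP(Feb 2011)Q(Jan 2011) = 3×25 + 502×10 + 2×180 + 10×75 = 75 + 5020 + 360 + 750 = 6205
ΣP(Jan 2011)Q(Jan 2011) = 3×25 + 391×10 + 2×180 + 10×75 = 75 + 3910 + 360 + 750 = 5095
link = 6205/5095 = 1.217861
Link Feb 2011→Mar 2011:
ΣP(Mar 2011)Q(Feb 2011) = 4×26 + 649×12 + 3×160 + 12×71 = 104 + 7788 + 480 + 852 = 9224
ΣP(Feb 2011)Q(Feb 2011) = 3×26 + 502×12 + 2×160 + 10×71 = 78 + 6024 + 320 + 710 = 7132
link = 9224/7132 = 1.293326
Link Mar 2011→Apr 2011:
ΣP(Apr 2011)Q(Mar 2011) = 5×32 + 614×10 + 4×158 + 14×72 = 160 + 6140 + 632 + 1008 = 7940
ΣP(Mar 2011)Q(Mar 2011) = 4×32 + 649×10 + 3×158 + 12×72 = 128 + 6490 + 474 + 864 = 7956
link = 7940/7956 = 0.997989
Chained index = 100 × 1.217861 × 1.293326 × 0.997989 = 157.1923

157.19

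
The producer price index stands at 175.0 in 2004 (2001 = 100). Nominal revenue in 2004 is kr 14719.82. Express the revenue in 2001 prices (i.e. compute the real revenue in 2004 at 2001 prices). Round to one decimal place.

8411.3

Real = Nominal ÷ (Index/100) = 14719.82 ÷ (175.0/100)
     = 14719.82 ÷ 1.750 = 8411.3257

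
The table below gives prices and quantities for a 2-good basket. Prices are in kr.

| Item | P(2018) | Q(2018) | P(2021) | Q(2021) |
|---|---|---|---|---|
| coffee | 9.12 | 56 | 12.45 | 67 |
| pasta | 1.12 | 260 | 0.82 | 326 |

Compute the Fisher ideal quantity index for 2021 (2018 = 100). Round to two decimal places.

121.36

Laspeyres component (base-period weights):
ΣP(2018)Q(2021) = 9.12×67 + 1.12×326 = 611.04 + 365.12 = 976.16
ΣP(2018)Q(2018) = 9.12×56 + 1.12×260 = 510.72 + 291.2 = 801.92
L = 976.16 / 801.92 × 100 = 121.7279
Paasche component (current-period weights):
ΣP(2021)Q(2021) = 12.45×67 + 0.82×326 = 834.15 + 267.32 = 1101.47
ΣP(2021)Q(2018) = 12.45×56 + 0.82×260 = 697.2 + 213.2 = 910.4
P = 1101.47 / 910.4 × 100 = 120.9875
Fisher = √(L × P) = √(121.7279 × 120.9875) = 121.3571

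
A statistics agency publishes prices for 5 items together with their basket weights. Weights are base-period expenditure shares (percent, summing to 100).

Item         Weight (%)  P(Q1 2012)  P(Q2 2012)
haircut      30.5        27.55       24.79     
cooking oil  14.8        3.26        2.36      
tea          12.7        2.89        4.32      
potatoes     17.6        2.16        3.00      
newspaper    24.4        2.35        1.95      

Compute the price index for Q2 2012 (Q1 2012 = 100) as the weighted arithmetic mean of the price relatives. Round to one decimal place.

haircut: 30.5 × (24.79/27.55) = 30.5 × 0.899819 = 27.4445
cooking oil: 14.8 × (2.36/3.26) = 14.8 × 0.723926 = 10.7141
tea: 12.7 × (4.32/2.89) = 12.7 × 1.494810 = 18.9841
potatoes: 17.6 × (3.00/2.16) = 17.6 × 1.388889 = 24.4444
newspaper: 24.4 × (1.95/2.35) = 24.4 × 0.829787 = 20.2468
Index = Σ wᵢ·(p₁ᵢ/p₀ᵢ) = 27.4445 + 10.7141 + 18.9841 + 24.4444 + 20.2468 = 101.8339

101.8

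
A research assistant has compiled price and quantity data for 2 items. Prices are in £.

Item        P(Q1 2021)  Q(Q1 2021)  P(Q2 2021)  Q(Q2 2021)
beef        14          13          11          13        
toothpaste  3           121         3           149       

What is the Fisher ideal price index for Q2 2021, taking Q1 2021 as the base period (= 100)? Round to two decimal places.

93.32

Laspeyres component (base-period weights):
ΣP(Q2 2021)Q(Q1 2021) = 11×13 + 3×121 = 143 + 363 = 506
ΣP(Q1 2021)Q(Q1 2021) = 14×13 + 3×121 = 182 + 363 = 545
L = 506 / 545 × 100 = 92.8440
Paasche component (current-period weights):
ΣP(Q2 2021)Q(Q2 2021) = 11×13 + 3×149 = 143 + 447 = 590
ΣP(Q1 2021)Q(Q2 2021) = 14×13 + 3×149 = 182 + 447 = 629
P = 590 / 629 × 100 = 93.7997
Fisher = √(L × P) = √(92.8440 × 93.7997) = 93.3206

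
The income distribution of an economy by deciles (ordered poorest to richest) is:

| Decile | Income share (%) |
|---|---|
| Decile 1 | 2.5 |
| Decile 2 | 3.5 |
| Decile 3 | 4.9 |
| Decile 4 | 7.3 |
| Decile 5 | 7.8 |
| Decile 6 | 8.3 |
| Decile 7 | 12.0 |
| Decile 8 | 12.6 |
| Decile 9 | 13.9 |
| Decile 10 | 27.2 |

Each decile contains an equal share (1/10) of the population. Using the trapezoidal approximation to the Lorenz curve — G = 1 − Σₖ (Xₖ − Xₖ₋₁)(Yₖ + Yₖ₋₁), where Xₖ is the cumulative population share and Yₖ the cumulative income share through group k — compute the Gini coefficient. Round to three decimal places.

Cumulative income shares Yₖ: 0.0250, 0.0600, 0.1090, 0.1820, 0.2600, 0.3430, 0.4630, 0.5890, 0.7280, 1.0000
Σ (Xₖ−Xₖ₋₁)(Yₖ+Yₖ₋₁) = (1/10)(0.0250+0.0000) + (1/10)(0.0600+0.0250) + (1/10)(0.1090+0.0600) + (1/10)(0.1820+0.1090) + (1/10)(0.2600+0.1820) + (1/10)(0.3430+0.2600) + (1/10)(0.4630+0.3430) + (1/10)(0.5890+0.4630) + (1/10)(0.7280+0.5890) + (1/10)(1.0000+0.7280)
  = 0.0025 + 0.0085 + 0.0169 + 0.0291 + 0.0442 + 0.0603 + 0.0806 + 0.1052 + 0.1317 + 0.1728 = 0.6518
G = 1 − 0.6518 = 0.3482

0.348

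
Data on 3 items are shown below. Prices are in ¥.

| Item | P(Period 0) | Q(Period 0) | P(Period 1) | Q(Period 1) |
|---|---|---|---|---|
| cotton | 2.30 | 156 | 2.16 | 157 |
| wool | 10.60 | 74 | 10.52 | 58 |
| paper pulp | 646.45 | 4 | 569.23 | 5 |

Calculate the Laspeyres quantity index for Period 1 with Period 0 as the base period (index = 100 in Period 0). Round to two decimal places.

Laspeyres quantity index uses base-period prices as weights.
ΣP(Period 0)·Q(Period 1) = 2.30×157 + 10.60×58 + 646.45×5 = 361.1 + 614.8 + 3232.25 = 4208.15
ΣP(Period 0)·Q(Period 0) = 2.30×156 + 10.60×74 + 646.45×4 = 358.8 + 784.4 + 2585.8 = 3729
Index = 4208.15 / 3729 × 100 = 112.8493

112.85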